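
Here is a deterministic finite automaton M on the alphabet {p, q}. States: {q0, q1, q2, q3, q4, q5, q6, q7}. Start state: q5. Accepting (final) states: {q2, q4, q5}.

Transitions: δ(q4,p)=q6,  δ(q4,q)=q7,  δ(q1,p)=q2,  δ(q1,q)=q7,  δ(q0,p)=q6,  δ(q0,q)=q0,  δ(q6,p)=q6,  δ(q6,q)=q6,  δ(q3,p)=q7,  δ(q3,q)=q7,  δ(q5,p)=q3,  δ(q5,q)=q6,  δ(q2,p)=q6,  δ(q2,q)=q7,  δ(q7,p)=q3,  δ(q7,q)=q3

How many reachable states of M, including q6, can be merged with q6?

3

First remove the unreachable states {q0,q1,q2,q4}; 4 states remain.
P0 = {q5} | {q3,q6,q7}.
No further refinement is possible. Final partition (2 blocks): {q5} | {q3,q6,q7}.
The equivalence class containing q6 is {q3,q6,q7}, of size 3.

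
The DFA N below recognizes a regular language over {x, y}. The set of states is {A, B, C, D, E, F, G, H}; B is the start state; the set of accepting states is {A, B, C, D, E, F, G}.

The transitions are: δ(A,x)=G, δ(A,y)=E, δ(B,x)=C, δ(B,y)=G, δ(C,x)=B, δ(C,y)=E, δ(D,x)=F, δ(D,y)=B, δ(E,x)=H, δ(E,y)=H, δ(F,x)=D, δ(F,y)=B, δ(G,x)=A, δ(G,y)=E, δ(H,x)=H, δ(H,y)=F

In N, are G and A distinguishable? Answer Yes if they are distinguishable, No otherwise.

Start with accepting vs non-accepting: {A,B,C,D,E,F,G} | {H}.
Split {A,B,C,D,E,F,G} by δ(·,x) → {A,B,C,D,F,G} and {E}.
On input y, block {A,B,C,D,F,G} splits into {A,C,G} and {B,D,F}.
Refine {A,C,G} on symbol x: members go to different blocks, giving {A,G} and {C}.
On input x, block {B,D,F} splits into {D,F} and {B}.
The partition is now stable with 6 blocks: {A,G} | {H} | {E} | {D,F} | {C} | {B}.
G and A lie in the same block of the stable partition, so they are equivalent — no string distinguishes them.

No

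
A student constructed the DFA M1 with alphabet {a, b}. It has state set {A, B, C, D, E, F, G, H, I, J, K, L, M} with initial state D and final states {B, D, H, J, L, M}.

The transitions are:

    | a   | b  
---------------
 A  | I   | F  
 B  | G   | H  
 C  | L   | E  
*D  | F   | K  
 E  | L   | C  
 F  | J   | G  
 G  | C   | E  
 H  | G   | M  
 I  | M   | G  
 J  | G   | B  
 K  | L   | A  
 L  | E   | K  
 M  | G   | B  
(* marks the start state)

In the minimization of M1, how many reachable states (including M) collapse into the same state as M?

Every state is reachable, so we keep all 13.
P0 = {B,D,H,J,L,M} | {A,C,E,F,G,I,K}.
Refine {B,D,H,J,L,M} on symbol b: members go to different blocks, giving {B,H,J,M} and {D,L}.
Refine {A,C,E,F,G,I,K} on symbol a: members go to different blocks, giving {C,E,K} and {A,G} and {F,I}.
Refine {C,E,K} on symbol b: members go to different blocks, giving {C,E} and {K}.
On input a, block {D,L} splits into {D} and {L}.
On input a, block {A,G} splits into {A} and {G}.
Stable partition: {B,H,J,M} | {C,E} | {D} | {A} | {F,I} | {K} | {L} | {G} — 8 equivalence classes.
The equivalence class containing M is {B,H,J,M}, of size 4.

4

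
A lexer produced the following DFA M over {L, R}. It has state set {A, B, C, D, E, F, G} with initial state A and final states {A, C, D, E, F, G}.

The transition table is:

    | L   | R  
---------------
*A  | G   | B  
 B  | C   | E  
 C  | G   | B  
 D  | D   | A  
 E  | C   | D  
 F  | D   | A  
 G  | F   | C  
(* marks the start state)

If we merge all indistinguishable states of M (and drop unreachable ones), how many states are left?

4

Every state is reachable, so we keep all 7.
Start with accepting vs non-accepting: {A,C,D,E,F,G} | {B}.
Refine {A,C,D,E,F,G} on symbol R: members go to different blocks, giving {D,E,F,G} and {A,C}.
On input L, block {D,E,F,G} splits into {D,F,G} and {E}.
Stable partition: {D,F,G} | {B} | {A,C} | {E} — 4 equivalence classes.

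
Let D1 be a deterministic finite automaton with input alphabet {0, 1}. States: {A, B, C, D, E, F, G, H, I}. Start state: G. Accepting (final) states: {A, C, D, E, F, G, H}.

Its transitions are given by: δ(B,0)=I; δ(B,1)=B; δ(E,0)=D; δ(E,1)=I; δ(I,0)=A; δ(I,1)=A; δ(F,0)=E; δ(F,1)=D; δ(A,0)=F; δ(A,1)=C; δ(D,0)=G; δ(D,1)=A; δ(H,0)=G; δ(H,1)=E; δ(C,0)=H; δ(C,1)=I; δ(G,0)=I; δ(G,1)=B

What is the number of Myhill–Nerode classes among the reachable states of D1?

9

Initial partition by acceptance: {A,C,D,E,F,G,H} | {B,I}.
On input 0, block {A,C,D,E,F,G,H} splits into {A,C,D,E,F,H} and {G}.
Split {A,C,D,E,F,H} by δ(·,0) → {A,C,E,F} and {D,H}.
Split {A,C,E,F} by δ(·,0) → {A,F} and {C,E}.
Split {A,F} by δ(·,0) → {A} and {F}.
Refine {B,I} on symbol 0: members go to different blocks, giving {B} and {I}.
On input 1, block {D,H} splits into {D} and {H}.
Split {C,E} by δ(·,0) → {C} and {E}.
The partition is now stable with 9 blocks: {A} | {B} | {G} | {D} | {C} | {F} | {I} | {H} | {E}.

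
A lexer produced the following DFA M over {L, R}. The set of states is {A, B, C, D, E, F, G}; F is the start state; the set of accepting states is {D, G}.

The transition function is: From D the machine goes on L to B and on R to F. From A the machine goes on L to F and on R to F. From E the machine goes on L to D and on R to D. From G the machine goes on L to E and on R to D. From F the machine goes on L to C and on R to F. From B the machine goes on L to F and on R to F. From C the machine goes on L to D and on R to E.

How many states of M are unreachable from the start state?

2

BFS from F reaches {B, C, D, E, F}; the 2 state(s) A, G are never visited.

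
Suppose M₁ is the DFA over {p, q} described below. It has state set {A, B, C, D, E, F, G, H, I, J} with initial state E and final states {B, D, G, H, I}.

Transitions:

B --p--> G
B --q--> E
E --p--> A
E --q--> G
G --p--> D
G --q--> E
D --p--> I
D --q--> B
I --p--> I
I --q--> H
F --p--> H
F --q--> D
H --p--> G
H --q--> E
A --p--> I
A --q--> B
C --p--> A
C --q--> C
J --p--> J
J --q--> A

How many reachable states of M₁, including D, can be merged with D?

2

Reachable states from the start: {A,B,D,E,G,H,I}. Unreachable: {C,F,J} — drop them.
Initial partition by acceptance: {B,D,G,H,I} | {A,E}.
Refine {B,D,G,H,I} on symbol q: members go to different blocks, giving {B,G,H} and {D,I}.
On input p, block {B,G,H} splits into {B,H} and {G}.
Refine {A,E} on symbol p: members go to different blocks, giving {A} and {E}.
No further refinement is possible. Final partition (5 blocks): {B,H} | {A} | {D,I} | {G} | {E}.
The equivalence class containing D is {D,I}, of size 2.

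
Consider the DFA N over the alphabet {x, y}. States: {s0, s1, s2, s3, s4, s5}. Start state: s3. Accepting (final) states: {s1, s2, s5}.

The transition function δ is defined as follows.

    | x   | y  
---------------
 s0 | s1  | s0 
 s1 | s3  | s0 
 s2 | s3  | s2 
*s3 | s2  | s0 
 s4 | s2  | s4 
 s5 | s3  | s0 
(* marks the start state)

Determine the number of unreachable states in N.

2

BFS from s3 reaches {s0, s1, s2, s3}; the 2 state(s) s4, s5 are never visited.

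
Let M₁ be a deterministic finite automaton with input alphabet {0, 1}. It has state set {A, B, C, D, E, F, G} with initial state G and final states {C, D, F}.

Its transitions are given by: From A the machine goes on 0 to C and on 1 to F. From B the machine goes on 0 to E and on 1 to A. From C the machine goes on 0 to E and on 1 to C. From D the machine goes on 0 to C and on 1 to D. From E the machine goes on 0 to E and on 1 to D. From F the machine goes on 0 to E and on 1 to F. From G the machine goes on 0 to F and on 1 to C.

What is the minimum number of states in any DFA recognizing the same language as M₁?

4

States {A,B} cannot be reached from the start state, so discard them.
Start with accepting vs non-accepting: {C,D,F} | {E,G}.
On input 0, block {C,D,F} splits into {C,F} and {D}.
On input 0, block {E,G} splits into {E} and {G}.
No further refinement is possible. Final partition (4 blocks): {C,F} | {E} | {D} | {G}.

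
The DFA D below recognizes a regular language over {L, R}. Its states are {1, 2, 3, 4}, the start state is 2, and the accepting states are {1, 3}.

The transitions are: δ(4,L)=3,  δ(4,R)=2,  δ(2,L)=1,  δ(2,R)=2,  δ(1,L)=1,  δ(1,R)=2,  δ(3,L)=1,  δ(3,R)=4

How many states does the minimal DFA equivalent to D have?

Reachable states from the start: {1,2}. Unreachable: {3,4} — drop them.
P0 = {1} | {2}.
The partition is now stable with 2 blocks: {1} | {2}.

2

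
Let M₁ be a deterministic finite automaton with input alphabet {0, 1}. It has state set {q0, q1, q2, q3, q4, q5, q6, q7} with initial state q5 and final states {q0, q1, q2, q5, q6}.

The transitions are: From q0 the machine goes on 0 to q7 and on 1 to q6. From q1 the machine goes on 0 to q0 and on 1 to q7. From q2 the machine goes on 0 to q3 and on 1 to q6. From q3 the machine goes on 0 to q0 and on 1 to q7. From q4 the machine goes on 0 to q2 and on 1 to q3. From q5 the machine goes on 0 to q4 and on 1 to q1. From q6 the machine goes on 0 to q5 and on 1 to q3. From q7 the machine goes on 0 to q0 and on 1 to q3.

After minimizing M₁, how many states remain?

All states are reachable from the start state.
Start with accepting vs non-accepting: {q0,q1,q2,q5,q6} | {q3,q4,q7}.
Refine {q0,q1,q2,q5,q6} on symbol 0: members go to different blocks, giving {q0,q2,q5} and {q1,q6}.
Stable partition: {q0,q2,q5} | {q3,q4,q7} | {q1,q6} — 3 equivalence classes.

3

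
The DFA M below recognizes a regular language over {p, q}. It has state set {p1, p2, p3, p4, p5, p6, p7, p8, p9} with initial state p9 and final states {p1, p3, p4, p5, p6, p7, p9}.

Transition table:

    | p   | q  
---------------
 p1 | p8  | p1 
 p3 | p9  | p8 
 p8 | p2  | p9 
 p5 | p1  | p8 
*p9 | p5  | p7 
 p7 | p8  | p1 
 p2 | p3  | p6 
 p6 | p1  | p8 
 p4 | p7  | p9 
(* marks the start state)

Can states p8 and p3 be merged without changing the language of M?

First remove the unreachable states {p4}; 8 states remain.
P0 = {p1,p3,p5,p6,p7,p9} | {p2,p8}.
On input p, block {p1,p3,p5,p6,p7,p9} splits into {p3,p5,p6,p9} and {p1,p7}.
On input p, block {p3,p5,p6,p9} splits into {p3,p9} and {p5,p6}.
Refine {p3,p9} on symbol p: members go to different blocks, giving {p3} and {p9}.
Split {p2,p8} by δ(·,p) → {p2} and {p8}.
Stable partition: {p3} | {p2} | {p1,p7} | {p5,p6} | {p9} | {p8} — 6 equivalence classes.
p8 and p3 end up in different blocks, so they are distinguishable. For instance, the string 'ε' is accepted from only p3.

No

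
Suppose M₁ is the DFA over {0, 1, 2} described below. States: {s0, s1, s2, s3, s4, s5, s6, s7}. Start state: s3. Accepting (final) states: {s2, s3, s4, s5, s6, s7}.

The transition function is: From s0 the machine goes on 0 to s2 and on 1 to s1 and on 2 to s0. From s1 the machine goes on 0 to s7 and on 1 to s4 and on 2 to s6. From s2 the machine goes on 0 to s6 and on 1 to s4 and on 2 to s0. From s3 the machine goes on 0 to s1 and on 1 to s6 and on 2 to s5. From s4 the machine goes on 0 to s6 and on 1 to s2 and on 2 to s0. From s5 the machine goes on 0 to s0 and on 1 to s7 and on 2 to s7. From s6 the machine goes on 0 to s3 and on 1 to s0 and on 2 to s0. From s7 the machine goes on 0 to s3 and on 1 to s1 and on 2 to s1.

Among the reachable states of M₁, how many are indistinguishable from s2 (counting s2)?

Every state is reachable, so we keep all 8.
Start with accepting vs non-accepting: {s2,s3,s4,s5,s6,s7} | {s0,s1}.
Refine {s2,s3,s4,s5,s6,s7} on symbol 0: members go to different blocks, giving {s2,s4,s6,s7} and {s3,s5}.
On input 0, block {s2,s4,s6,s7} splits into {s2,s4} and {s6,s7}.
Split {s0,s1} by δ(·,0) → {s0} and {s1}.
Refine {s3,s5} on symbol 0: members go to different blocks, giving {s3} and {s5}.
On input 1, block {s6,s7} splits into {s6} and {s7}.
Stable partition: {s2,s4} | {s0} | {s3} | {s6} | {s1} | {s5} | {s7} — 7 equivalence classes.
State s2 belongs to the block {s2,s4}, which has 2 states.

2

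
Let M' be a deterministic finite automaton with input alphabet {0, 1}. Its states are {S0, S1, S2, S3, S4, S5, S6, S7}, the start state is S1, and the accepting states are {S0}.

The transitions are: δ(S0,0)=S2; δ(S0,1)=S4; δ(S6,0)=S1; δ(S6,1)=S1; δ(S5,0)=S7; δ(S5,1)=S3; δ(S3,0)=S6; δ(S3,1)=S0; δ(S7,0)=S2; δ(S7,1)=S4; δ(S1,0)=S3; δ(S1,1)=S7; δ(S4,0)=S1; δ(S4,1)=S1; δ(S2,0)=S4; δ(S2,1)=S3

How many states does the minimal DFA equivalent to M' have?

Reachable states from the start: {S0,S1,S2,S3,S4,S6,S7}. Unreachable: {S5} — drop them.
P0 = {S0} | {S1,S2,S3,S4,S6,S7}.
On input 1, block {S1,S2,S3,S4,S6,S7} splits into {S1,S2,S4,S6,S7} and {S3}.
Refine {S1,S2,S4,S6,S7} on symbol 0: members go to different blocks, giving {S2,S4,S6,S7} and {S1}.
On input 0, block {S2,S4,S6,S7} splits into {S2,S7} and {S4,S6}.
Refine {S2,S7} on symbol 0: members go to different blocks, giving {S2} and {S7}.
The partition is now stable with 6 blocks: {S0} | {S2} | {S3} | {S1} | {S4,S6} | {S7}.

6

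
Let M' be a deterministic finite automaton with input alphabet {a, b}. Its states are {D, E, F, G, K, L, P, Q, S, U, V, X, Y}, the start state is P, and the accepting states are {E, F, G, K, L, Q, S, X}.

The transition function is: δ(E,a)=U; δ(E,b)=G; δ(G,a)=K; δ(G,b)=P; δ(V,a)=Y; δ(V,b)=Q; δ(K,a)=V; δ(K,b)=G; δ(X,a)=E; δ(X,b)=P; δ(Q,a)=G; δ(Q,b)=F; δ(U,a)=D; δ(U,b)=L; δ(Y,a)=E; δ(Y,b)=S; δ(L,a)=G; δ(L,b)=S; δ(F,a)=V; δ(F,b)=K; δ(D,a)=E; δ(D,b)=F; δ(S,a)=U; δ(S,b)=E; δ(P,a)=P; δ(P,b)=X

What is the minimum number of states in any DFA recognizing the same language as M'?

7

Every state is reachable, so we keep all 13.
Initial partition by acceptance: {E,F,G,K,L,Q,S,X} | {D,P,U,V,Y}.
On input a, block {E,F,G,K,L,Q,S,X} splits into {E,F,K,S} and {G,L,Q,X}.
Split {E,F,K,S} by δ(·,b) → {F,S} and {E,K}.
Refine {D,P,U,V,Y} on symbol a: members go to different blocks, giving {P,U,V} and {D,Y}.
Split {P,U,V} by δ(·,a) → {U,V} and {P}.
Split {G,L,Q,X} by δ(·,a) → {L,Q} and {G,X}.
No further refinement is possible. Final partition (7 blocks): {F,S} | {U,V} | {L,Q} | {E,K} | {D,Y} | {P} | {G,X}.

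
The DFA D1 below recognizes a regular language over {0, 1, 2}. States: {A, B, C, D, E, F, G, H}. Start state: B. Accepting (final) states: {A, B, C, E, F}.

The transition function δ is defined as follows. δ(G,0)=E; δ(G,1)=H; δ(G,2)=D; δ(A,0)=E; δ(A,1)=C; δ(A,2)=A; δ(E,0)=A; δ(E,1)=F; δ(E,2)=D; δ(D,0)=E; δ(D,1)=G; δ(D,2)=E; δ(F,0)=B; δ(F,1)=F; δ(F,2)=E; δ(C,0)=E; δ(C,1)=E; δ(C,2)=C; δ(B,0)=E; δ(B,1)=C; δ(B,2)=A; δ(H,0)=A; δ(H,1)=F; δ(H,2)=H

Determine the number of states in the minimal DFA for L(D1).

7

Initial partition by acceptance: {A,B,C,E,F} | {D,G,H}.
Split {A,B,C,E,F} by δ(·,2) → {A,B,C,F} and {E}.
Split {A,B,C,F} by δ(·,0) → {A,B,C} and {F}.
Split {A,B,C} by δ(·,1) → {A,B} and {C}.
Refine {D,G,H} on symbol 0: members go to different blocks, giving {D,G} and {H}.
On input 1, block {D,G} splits into {D} and {G}.
No further refinement is possible. Final partition (7 blocks): {A,B} | {D} | {E} | {F} | {C} | {H} | {G}.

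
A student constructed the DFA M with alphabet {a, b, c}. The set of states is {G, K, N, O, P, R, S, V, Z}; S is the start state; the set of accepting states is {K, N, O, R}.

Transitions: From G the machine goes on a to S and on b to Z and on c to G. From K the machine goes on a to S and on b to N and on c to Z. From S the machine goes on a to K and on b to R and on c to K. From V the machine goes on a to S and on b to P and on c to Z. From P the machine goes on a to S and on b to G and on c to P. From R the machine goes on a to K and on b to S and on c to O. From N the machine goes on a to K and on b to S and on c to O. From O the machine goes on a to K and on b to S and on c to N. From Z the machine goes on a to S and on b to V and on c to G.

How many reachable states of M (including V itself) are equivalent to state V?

Every state is reachable, so we keep all 9.
Initial partition by acceptance: {K,N,O,R} | {G,P,S,V,Z}.
Split {K,N,O,R} by δ(·,a) → {N,O,R} and {K}.
On input a, block {G,P,S,V,Z} splits into {G,P,V,Z} and {S}.
No further refinement is possible. Final partition (4 blocks): {N,O,R} | {G,P,V,Z} | {K} | {S}.
State V belongs to the block {G,P,V,Z}, which has 4 states.

4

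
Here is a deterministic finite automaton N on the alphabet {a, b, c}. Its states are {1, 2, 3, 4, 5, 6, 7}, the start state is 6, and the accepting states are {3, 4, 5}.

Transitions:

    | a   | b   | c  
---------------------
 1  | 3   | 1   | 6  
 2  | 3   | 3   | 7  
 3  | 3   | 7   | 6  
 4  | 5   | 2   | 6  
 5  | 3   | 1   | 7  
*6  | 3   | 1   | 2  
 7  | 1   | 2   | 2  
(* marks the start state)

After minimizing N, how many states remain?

5

First remove the unreachable states {4,5}; 5 states remain.
Initial partition by acceptance: {3} | {1,2,6,7}.
On input a, block {1,2,6,7} splits into {1,2,6} and {7}.
Split {1,2,6} by δ(·,b) → {1,6} and {2}.
On input c, block {1,6} splits into {1} and {6}.
The partition is now stable with 5 blocks: {3} | {1} | {7} | {2} | {6}.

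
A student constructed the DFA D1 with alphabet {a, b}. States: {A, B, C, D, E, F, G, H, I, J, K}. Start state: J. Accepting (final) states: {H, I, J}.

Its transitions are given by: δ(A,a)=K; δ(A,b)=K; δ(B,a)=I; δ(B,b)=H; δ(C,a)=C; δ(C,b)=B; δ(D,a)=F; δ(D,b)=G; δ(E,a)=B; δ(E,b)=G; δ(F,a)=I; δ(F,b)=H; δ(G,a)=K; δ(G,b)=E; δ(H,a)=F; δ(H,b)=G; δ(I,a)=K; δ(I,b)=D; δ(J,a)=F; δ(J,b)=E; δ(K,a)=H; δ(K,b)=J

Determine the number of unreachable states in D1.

No path from J leads to A, C; the other 9 states are all reachable.

2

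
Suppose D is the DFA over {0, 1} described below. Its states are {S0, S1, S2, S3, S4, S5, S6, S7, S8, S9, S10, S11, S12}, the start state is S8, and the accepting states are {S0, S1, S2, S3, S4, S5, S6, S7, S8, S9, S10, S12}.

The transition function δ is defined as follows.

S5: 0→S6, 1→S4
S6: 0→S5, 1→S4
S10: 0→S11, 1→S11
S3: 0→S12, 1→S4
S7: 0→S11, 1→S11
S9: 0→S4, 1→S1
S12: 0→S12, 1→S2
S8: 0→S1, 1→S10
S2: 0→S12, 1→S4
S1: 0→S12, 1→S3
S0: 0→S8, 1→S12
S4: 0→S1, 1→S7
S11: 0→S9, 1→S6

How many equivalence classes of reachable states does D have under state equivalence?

Reachable states from the start: {S1,S2,S3,S4,S5,S6,S7,S8,S9,S10,S11,S12}. Unreachable: {S0} — drop them.
P0 = {S1,S2,S3,S4,S5,S6,S7,S8,S9,S10,S12} | {S11}.
On input 0, block {S1,S2,S3,S4,S5,S6,S7,S8,S9,S10,S12} splits into {S1,S2,S3,S4,S5,S6,S8,S9,S12} and {S7,S10}.
Split {S1,S2,S3,S4,S5,S6,S8,S9,S12} by δ(·,1) → {S1,S2,S3,S5,S6,S9,S12} and {S4,S8}.
Split {S1,S2,S3,S5,S6,S9,S12} by δ(·,0) → {S1,S2,S3,S5,S6,S12} and {S9}.
On input 1, block {S1,S2,S3,S5,S6,S12} splits into {S2,S3,S5,S6} and {S1,S12}.
On input 0, block {S2,S3,S5,S6} splits into {S2,S3} and {S5,S6}.
The partition is now stable with 7 blocks: {S2,S3} | {S11} | {S7,S10} | {S4,S8} | {S9} | {S1,S12} | {S5,S6}.

7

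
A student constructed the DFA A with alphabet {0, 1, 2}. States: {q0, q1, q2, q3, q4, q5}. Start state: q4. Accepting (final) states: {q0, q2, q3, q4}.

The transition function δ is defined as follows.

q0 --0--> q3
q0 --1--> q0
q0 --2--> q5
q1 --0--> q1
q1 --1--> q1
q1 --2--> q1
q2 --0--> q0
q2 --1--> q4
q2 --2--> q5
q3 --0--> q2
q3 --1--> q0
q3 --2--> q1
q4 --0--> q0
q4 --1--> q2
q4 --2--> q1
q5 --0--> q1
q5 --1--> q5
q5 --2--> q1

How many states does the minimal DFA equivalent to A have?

Every state is reachable, so we keep all 6.
P0 = {q0,q2,q3,q4} | {q1,q5}.
The partition is now stable with 2 blocks: {q0,q2,q3,q4} | {q1,q5}.

2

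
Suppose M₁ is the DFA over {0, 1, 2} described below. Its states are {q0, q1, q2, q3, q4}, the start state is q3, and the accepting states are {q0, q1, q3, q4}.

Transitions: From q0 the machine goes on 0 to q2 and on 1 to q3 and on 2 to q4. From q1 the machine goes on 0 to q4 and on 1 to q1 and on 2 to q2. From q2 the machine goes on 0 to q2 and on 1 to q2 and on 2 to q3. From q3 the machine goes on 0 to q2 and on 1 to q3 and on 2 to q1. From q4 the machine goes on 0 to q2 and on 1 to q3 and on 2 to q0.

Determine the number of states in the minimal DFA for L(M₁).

All states are reachable from the start state.
P0 = {q0,q1,q3,q4} | {q2}.
Refine {q0,q1,q3,q4} on symbol 0: members go to different blocks, giving {q0,q3,q4} and {q1}.
On input 2, block {q0,q3,q4} splits into {q0,q4} and {q3}.
No further refinement is possible. Final partition (4 blocks): {q0,q4} | {q2} | {q1} | {q3}.

4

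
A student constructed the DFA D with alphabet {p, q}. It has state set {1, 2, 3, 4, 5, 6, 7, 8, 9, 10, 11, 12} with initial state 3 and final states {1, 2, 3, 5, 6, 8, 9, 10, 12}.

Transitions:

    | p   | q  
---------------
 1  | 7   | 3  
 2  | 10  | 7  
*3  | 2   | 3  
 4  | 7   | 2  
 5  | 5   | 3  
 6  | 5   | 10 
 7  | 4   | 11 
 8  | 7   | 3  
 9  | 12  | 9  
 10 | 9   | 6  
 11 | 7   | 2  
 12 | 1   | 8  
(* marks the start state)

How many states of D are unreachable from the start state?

A breadth-first search from the start state visits every state.

0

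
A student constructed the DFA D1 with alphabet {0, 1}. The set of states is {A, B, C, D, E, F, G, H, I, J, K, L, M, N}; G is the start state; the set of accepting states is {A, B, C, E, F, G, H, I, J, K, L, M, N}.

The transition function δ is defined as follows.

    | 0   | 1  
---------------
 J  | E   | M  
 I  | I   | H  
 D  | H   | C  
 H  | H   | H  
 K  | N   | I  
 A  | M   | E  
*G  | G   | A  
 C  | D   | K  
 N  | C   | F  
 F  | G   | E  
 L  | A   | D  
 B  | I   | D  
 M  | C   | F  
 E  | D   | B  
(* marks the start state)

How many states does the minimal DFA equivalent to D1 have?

10

First remove the unreachable states {J,L}; 12 states remain.
P0 = {A,B,C,E,F,G,H,I,K,M,N} | {D}.
Refine {A,B,C,E,F,G,H,I,K,M,N} on symbol 0: members go to different blocks, giving {A,B,F,G,H,I,K,M,N} and {C,E}.
Refine {A,B,F,G,H,I,K,M,N} on symbol 0: members go to different blocks, giving {A,B,F,G,H,I,K} and {M,N}.
Refine {A,B,F,G,H,I,K} on symbol 0: members go to different blocks, giving {B,F,G,H,I} and {A,K}.
Split {B,F,G,H,I} by δ(·,1) → {H,I} and {B} and {F} and {G}.
Split {C,E} by δ(·,1) → {C} and {E}.
Refine {A,K} on symbol 1: members go to different blocks, giving {A} and {K}.
The partition is now stable with 10 blocks: {H,I} | {D} | {C} | {M,N} | {A} | {B} | {F} | {G} | {E} | {K}.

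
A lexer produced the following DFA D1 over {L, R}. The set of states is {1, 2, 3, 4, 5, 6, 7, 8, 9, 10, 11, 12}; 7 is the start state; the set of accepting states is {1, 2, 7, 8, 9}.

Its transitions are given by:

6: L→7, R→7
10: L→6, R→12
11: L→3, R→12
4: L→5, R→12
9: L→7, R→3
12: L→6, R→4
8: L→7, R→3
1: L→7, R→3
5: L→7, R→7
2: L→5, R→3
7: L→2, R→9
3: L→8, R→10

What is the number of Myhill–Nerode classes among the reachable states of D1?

6

Reachable states from the start: {2,3,4,5,6,7,8,9,10,12}. Unreachable: {1,11} — drop them.
P0 = {2,7,8,9} | {3,4,5,6,10,12}.
Split {2,7,8,9} by δ(·,L) → {7,8,9} and {2}.
On input L, block {7,8,9} splits into {8,9} and {7}.
Split {3,4,5,6,10,12} by δ(·,L) → {4,10,12} and {5,6} and {3}.
The partition is now stable with 6 blocks: {8,9} | {4,10,12} | {2} | {7} | {5,6} | {3}.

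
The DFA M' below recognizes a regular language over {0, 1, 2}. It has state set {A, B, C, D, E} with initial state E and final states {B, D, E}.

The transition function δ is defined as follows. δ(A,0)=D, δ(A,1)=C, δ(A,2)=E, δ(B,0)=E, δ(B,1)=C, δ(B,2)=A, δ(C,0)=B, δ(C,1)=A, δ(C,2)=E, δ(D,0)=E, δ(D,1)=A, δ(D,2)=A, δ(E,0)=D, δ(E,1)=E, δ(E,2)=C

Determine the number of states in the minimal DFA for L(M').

3

Every state is reachable, so we keep all 5.
Initial partition by acceptance: {B,D,E} | {A,C}.
Refine {B,D,E} on symbol 1: members go to different blocks, giving {B,D} and {E}.
No further refinement is possible. Final partition (3 blocks): {B,D} | {A,C} | {E}.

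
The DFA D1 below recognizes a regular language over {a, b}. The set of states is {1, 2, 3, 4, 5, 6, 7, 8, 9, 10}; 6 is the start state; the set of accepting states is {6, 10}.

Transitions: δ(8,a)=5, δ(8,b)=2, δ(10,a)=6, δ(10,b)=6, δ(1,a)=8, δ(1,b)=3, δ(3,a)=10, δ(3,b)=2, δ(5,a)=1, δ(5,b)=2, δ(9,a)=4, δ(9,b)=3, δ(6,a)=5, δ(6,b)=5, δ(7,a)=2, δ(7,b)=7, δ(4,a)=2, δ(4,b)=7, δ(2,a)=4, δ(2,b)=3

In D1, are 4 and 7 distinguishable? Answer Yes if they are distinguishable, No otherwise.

Reachable states from the start: {1,2,3,4,5,6,7,8,10}. Unreachable: {9} — drop them.
Initial partition by acceptance: {6,10} | {1,2,3,4,5,7,8}.
Split {6,10} by δ(·,a) → {6} and {10}.
Refine {1,2,3,4,5,7,8} on symbol a: members go to different blocks, giving {1,2,4,5,7,8} and {3}.
On input b, block {1,2,4,5,7,8} splits into {4,5,7,8} and {1,2}.
On input a, block {4,5,7,8} splits into {4,5,7} and {8}.
Refine {4,5,7} on symbol b: members go to different blocks, giving {4,7} and {5}.
Refine {1,2} on symbol a: members go to different blocks, giving {1} and {2}.
No further refinement is possible. Final partition (8 blocks): {6} | {4,7} | {10} | {3} | {1} | {8} | {5} | {2}.
4 and 7 lie in the same block of the stable partition, so they are equivalent — no string distinguishes them.

No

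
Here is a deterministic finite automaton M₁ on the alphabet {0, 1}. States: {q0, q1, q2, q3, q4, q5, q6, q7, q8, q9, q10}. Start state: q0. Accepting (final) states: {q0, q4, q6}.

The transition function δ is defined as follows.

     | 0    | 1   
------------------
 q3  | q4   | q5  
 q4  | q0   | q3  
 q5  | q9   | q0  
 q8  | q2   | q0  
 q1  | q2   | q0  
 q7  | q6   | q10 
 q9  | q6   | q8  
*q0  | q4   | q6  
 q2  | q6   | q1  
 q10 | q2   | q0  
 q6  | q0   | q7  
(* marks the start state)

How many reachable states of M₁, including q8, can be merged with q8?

Start with accepting vs non-accepting: {q0,q4,q6} | {q1,q2,q3,q5,q7,q8,q9,q10}.
Split {q0,q4,q6} by δ(·,1) → {q4,q6} and {q0}.
Refine {q1,q2,q3,q5,q7,q8,q9,q10} on symbol 0: members go to different blocks, giving {q1,q5,q8,q10} and {q2,q3,q7,q9}.
No further refinement is possible. Final partition (4 blocks): {q4,q6} | {q1,q5,q8,q10} | {q0} | {q2,q3,q7,q9}.
The equivalence class containing q8 is {q1,q5,q8,q10}, of size 4.

4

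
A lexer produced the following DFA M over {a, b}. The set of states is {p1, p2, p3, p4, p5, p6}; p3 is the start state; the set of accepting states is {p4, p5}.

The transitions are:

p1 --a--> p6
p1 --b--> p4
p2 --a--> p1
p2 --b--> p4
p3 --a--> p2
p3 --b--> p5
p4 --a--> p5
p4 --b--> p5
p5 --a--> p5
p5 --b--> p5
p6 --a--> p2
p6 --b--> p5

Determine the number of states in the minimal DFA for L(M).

All states are reachable from the start state.
Start with accepting vs non-accepting: {p4,p5} | {p1,p2,p3,p6}.
No further refinement is possible. Final partition (2 blocks): {p4,p5} | {p1,p2,p3,p6}.

2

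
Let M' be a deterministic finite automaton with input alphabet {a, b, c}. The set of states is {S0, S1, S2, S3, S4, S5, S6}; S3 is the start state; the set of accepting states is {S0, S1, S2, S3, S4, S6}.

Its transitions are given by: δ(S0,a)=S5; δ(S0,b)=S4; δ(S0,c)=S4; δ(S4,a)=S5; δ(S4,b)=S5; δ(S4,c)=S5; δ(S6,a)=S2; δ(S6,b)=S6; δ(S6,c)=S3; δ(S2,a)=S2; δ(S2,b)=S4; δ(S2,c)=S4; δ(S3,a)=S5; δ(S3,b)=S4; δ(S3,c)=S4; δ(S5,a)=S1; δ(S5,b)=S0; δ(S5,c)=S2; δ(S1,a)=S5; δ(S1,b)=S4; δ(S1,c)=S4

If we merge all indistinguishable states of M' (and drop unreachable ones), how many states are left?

Reachable states from the start: {S0,S1,S2,S3,S4,S5}. Unreachable: {S6} — drop them.
Start with accepting vs non-accepting: {S0,S1,S2,S3,S4} | {S5}.
Refine {S0,S1,S2,S3,S4} on symbol a: members go to different blocks, giving {S0,S1,S3,S4} and {S2}.
On input b, block {S0,S1,S3,S4} splits into {S0,S1,S3} and {S4}.
The partition is now stable with 4 blocks: {S0,S1,S3} | {S5} | {S2} | {S4}.

4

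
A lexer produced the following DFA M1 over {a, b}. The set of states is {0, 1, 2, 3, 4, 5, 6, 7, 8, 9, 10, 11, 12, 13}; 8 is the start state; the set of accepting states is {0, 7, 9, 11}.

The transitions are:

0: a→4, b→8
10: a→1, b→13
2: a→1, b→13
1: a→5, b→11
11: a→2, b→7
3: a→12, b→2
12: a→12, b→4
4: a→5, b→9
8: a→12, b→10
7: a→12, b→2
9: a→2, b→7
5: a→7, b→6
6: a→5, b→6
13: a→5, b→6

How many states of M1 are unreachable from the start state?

2

No path from 8 leads to 0, 3; the other 12 states are all reachable.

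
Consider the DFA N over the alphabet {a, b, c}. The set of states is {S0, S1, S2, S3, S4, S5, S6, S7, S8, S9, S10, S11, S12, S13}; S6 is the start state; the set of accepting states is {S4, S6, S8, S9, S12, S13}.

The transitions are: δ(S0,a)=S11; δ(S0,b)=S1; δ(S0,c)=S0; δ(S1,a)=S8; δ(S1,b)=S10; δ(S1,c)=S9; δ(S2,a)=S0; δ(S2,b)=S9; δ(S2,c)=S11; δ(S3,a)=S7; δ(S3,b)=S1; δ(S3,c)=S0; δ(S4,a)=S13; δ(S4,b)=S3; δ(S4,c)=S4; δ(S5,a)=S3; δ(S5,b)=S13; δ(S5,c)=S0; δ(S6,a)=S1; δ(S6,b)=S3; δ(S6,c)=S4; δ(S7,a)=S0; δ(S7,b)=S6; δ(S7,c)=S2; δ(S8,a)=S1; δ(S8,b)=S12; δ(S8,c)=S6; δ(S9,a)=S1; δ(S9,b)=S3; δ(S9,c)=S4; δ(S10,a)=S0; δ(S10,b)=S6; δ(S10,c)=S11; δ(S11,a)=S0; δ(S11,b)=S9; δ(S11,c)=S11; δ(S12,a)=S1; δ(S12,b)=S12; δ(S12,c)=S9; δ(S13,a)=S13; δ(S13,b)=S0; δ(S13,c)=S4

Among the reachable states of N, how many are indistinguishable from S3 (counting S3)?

Reachable states from the start: {S0,S1,S2,S3,S4,S6,S7,S8,S9,S10,S11,S12,S13}. Unreachable: {S5} — drop them.
Start with accepting vs non-accepting: {S4,S6,S8,S9,S12,S13} | {S0,S1,S2,S3,S7,S10,S11}.
Split {S4,S6,S8,S9,S12,S13} by δ(·,a) → {S6,S8,S9,S12} and {S4,S13}.
Refine {S6,S8,S9,S12} on symbol b: members go to different blocks, giving {S6,S9} and {S8,S12}.
Refine {S0,S1,S2,S3,S7,S10,S11} on symbol a: members go to different blocks, giving {S0,S2,S3,S7,S10,S11} and {S1}.
On input b, block {S0,S2,S3,S7,S10,S11} splits into {S2,S7,S10,S11} and {S0,S3}.
No further refinement is possible. Final partition (6 blocks): {S6,S9} | {S2,S7,S10,S11} | {S4,S13} | {S8,S12} | {S1} | {S0,S3}.
State S3 belongs to the block {S0,S3}, which has 2 states.

2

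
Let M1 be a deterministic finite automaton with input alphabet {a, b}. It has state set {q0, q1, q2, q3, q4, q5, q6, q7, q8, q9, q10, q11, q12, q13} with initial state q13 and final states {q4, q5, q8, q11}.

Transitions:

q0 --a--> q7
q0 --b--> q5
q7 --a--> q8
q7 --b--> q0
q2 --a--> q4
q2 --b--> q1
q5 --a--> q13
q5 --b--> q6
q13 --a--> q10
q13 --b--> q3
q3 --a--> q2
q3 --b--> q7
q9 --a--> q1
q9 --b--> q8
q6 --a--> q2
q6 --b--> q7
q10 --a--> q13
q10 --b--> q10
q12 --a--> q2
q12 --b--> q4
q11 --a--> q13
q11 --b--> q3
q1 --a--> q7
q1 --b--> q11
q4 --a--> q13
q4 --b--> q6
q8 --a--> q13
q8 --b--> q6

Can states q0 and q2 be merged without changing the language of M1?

No

States {q9,q12} cannot be reached from the start state, so discard them.
Initial partition by acceptance: {q4,q5,q8,q11} | {q0,q1,q2,q3,q6,q7,q10,q13}.
Refine {q0,q1,q2,q3,q6,q7,q10,q13} on symbol a: members go to different blocks, giving {q0,q1,q3,q6,q10,q13} and {q2,q7}.
On input a, block {q0,q1,q3,q6,q10,q13} splits into {q0,q1,q3,q6} and {q10,q13}.
Split {q0,q1,q3,q6} by δ(·,b) → {q0,q1} and {q3,q6}.
Refine {q10,q13} on symbol b: members go to different blocks, giving {q10} and {q13}.
No further refinement is possible. Final partition (6 blocks): {q4,q5,q8,q11} | {q0,q1} | {q2,q7} | {q10} | {q3,q6} | {q13}.
q0 and q2 end up in different blocks, so they are distinguishable. For instance, the string 'a' is accepted from only q2.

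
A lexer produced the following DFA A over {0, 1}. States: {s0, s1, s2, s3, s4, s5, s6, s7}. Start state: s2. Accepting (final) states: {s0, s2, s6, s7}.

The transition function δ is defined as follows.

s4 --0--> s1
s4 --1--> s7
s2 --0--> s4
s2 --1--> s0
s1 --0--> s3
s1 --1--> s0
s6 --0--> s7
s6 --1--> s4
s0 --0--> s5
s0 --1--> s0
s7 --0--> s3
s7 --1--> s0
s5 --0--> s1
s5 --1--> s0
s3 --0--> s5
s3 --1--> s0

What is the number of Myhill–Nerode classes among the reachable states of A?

States {s6} cannot be reached from the start state, so discard them.
Start with accepting vs non-accepting: {s0,s2,s7} | {s1,s3,s4,s5}.
Stable partition: {s0,s2,s7} | {s1,s3,s4,s5} — 2 equivalence classes.

2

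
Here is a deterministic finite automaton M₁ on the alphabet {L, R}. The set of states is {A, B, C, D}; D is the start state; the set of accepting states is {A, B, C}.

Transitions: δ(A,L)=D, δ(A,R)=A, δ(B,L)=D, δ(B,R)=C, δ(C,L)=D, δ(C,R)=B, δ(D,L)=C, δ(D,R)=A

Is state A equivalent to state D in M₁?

No

Initial partition by acceptance: {A,B,C} | {D}.
No further refinement is possible. Final partition (2 blocks): {A,B,C} | {D}.
A and D end up in different blocks, so they are distinguishable. For instance, the string 'ε' is accepted from only A.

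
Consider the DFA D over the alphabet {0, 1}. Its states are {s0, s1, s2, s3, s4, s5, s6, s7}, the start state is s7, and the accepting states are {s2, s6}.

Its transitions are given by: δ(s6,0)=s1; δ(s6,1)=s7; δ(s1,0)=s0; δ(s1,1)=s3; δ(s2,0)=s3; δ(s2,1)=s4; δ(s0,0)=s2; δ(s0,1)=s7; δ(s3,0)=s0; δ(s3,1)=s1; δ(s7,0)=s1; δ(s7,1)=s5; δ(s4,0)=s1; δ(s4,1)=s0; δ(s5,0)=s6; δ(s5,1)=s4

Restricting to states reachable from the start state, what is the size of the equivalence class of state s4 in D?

2

Every state is reachable, so we keep all 8.
P0 = {s2,s6} | {s0,s1,s3,s4,s5,s7}.
On input 0, block {s0,s1,s3,s4,s5,s7} splits into {s1,s3,s4,s7} and {s0,s5}.
Split {s1,s3,s4,s7} by δ(·,0) → {s1,s3} and {s4,s7}.
The partition is now stable with 4 blocks: {s2,s6} | {s1,s3} | {s0,s5} | {s4,s7}.
The equivalence class containing s4 is {s4,s7}, of size 2.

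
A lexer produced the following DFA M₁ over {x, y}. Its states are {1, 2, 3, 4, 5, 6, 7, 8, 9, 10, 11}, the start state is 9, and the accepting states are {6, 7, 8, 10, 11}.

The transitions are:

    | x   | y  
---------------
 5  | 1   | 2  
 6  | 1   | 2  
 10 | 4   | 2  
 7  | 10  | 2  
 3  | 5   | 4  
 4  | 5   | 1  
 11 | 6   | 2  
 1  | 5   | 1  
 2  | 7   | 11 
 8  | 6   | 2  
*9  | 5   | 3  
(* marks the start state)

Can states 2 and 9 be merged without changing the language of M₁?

First remove the unreachable states {8}; 10 states remain.
Start with accepting vs non-accepting: {6,7,10,11} | {1,2,3,4,5,9}.
Split {6,7,10,11} by δ(·,x) → {6,10} and {7,11}.
Refine {1,2,3,4,5,9} on symbol x: members go to different blocks, giving {1,3,4,5,9} and {2}.
On input y, block {1,3,4,5,9} splits into {1,3,4,9} and {5}.
No further refinement is possible. Final partition (5 blocks): {6,10} | {1,3,4,9} | {7,11} | {2} | {5}.
2 and 9 end up in different blocks, so they are distinguishable. For instance, the string 'x' is accepted from only 2.

No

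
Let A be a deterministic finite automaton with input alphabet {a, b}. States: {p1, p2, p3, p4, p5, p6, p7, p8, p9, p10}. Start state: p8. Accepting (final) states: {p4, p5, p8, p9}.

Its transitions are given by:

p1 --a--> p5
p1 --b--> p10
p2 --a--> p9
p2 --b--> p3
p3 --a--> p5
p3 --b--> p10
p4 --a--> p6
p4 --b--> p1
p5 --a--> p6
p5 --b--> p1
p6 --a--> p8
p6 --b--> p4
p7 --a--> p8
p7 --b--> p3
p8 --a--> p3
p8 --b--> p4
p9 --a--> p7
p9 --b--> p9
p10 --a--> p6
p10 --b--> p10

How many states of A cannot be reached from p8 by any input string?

3

No path from p8 leads to p2, p7, p9; the other 7 states are all reachable.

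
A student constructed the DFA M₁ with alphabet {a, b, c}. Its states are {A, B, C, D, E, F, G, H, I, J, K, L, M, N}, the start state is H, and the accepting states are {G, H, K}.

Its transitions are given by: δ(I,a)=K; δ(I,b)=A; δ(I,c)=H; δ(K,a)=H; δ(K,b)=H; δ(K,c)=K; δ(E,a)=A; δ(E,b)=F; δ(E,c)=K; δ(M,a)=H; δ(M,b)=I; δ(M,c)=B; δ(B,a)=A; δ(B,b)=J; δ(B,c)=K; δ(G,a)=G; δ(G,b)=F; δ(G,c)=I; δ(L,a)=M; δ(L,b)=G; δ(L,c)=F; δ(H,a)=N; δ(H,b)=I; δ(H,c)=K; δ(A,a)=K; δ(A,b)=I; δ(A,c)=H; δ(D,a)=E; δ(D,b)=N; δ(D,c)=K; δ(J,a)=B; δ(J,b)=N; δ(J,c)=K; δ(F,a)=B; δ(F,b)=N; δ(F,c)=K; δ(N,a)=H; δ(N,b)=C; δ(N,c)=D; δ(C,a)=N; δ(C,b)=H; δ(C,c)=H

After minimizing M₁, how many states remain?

7

First remove the unreachable states {G,L,M}; 11 states remain.
P0 = {H,K} | {A,B,C,D,E,F,I,J,N}.
On input a, block {H,K} splits into {H} and {K}.
Split {A,B,C,D,E,F,I,J,N} by δ(·,a) → {B,C,D,E,F,J} and {A,I} and {N}.
Refine {B,C,D,E,F,J} on symbol a: members go to different blocks, giving {D,F,J} and {B,E} and {C}.
The partition is now stable with 7 blocks: {H} | {D,F,J} | {K} | {A,I} | {N} | {B,E} | {C}.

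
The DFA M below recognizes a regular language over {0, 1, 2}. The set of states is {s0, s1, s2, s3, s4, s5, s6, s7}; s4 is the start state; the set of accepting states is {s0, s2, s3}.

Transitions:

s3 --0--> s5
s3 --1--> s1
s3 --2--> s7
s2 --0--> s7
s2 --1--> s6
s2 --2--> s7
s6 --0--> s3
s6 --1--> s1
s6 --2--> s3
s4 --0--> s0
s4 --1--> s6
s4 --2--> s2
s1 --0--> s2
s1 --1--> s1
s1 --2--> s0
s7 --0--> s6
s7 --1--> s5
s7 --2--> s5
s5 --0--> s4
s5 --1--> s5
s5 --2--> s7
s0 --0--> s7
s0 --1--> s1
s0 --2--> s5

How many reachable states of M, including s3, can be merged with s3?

All states are reachable from the start state.
Initial partition by acceptance: {s0,s2,s3} | {s1,s4,s5,s6,s7}.
On input 0, block {s1,s4,s5,s6,s7} splits into {s1,s4,s6} and {s5,s7}.
Stable partition: {s0,s2,s3} | {s1,s4,s6} | {s5,s7} — 3 equivalence classes.
The equivalence class containing s3 is {s0,s2,s3}, of size 3.

3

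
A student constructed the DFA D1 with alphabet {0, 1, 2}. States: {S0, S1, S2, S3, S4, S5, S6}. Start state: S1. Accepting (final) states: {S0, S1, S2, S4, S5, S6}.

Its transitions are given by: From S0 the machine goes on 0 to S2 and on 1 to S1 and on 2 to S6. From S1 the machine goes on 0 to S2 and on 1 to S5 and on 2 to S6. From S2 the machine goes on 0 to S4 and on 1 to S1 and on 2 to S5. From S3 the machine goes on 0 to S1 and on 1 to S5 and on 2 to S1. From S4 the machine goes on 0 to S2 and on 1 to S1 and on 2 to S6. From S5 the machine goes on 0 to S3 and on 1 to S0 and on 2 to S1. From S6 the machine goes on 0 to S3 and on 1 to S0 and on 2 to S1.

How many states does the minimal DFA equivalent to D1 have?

P0 = {S0,S1,S2,S4,S5,S6} | {S3}.
Split {S0,S1,S2,S4,S5,S6} by δ(·,0) → {S0,S1,S2,S4} and {S5,S6}.
On input 1, block {S0,S1,S2,S4} splits into {S0,S2,S4} and {S1}.
The partition is now stable with 4 blocks: {S0,S2,S4} | {S3} | {S5,S6} | {S1}.

4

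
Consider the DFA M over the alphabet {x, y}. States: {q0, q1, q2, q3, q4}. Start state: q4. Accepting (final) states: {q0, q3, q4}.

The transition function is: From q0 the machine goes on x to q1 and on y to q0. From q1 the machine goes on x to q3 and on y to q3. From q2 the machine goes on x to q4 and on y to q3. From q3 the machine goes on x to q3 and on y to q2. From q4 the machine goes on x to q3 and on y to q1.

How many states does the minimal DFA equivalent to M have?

Reachable states from the start: {q1,q2,q3,q4}. Unreachable: {q0} — drop them.
P0 = {q3,q4} | {q1,q2}.
The partition is now stable with 2 blocks: {q3,q4} | {q1,q2}.

2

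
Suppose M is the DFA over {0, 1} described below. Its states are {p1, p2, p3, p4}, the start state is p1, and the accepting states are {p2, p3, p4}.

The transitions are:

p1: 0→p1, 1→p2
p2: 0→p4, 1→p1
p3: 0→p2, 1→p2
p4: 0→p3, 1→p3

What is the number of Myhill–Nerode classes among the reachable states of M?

4

P0 = {p2,p3,p4} | {p1}.
Refine {p2,p3,p4} on symbol 1: members go to different blocks, giving {p3,p4} and {p2}.
Split {p3,p4} by δ(·,0) → {p3} and {p4}.
The partition is now stable with 4 blocks: {p3} | {p1} | {p2} | {p4}.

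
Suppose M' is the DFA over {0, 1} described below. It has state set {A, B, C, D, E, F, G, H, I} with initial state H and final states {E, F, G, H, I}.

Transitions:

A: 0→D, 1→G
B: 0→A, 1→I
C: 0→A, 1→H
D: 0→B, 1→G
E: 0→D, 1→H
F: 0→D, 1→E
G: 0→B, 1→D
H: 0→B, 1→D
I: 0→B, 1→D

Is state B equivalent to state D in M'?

Reachable states from the start: {A,B,D,G,H,I}. Unreachable: {C,E,F} — drop them.
P0 = {G,H,I} | {A,B,D}.
Stable partition: {G,H,I} | {A,B,D} — 2 equivalence classes.
B and D lie in the same block of the stable partition, so they are equivalent — no string distinguishes them.

Yes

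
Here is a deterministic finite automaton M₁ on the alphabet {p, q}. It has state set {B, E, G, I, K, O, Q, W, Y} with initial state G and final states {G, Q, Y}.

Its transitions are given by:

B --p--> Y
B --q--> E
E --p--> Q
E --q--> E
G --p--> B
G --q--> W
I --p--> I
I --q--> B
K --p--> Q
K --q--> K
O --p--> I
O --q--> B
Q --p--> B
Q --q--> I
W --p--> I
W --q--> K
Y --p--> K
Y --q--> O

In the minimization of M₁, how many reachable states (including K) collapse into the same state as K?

All states are reachable from the start state.
Initial partition by acceptance: {G,Q,Y} | {B,E,I,K,O,W}.
Refine {B,E,I,K,O,W} on symbol p: members go to different blocks, giving {I,O,W} and {B,E,K}.
Stable partition: {G,Q,Y} | {I,O,W} | {B,E,K} — 3 equivalence classes.
The equivalence class containing K is {B,E,K}, of size 3.

3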